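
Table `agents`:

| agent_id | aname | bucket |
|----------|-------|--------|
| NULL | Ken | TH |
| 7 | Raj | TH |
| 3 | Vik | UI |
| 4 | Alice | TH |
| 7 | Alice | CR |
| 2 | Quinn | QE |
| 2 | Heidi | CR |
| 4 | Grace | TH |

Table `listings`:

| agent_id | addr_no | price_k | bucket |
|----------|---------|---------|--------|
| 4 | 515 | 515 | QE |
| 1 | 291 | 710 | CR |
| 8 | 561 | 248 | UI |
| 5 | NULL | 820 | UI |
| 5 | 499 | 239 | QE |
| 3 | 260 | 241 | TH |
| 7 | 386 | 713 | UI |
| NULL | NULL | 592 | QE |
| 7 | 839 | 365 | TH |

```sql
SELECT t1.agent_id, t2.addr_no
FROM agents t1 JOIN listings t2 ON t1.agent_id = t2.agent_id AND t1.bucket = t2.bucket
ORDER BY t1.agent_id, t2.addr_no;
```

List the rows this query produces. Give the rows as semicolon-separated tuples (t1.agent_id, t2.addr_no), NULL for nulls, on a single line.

INNER JOIN keeps only pairs where the ON condition holds.
Matching on t1.agent_id = t2.agent_id AND t1.bucket = t2.bucket. A NULL in a compared column never satisfies the condition.
- t1 row (agent_id=NULL, bucket=TH): no match → dropped.
- t1 row (agent_id=7, bucket=TH): matches 1 t2 row(s) → 1 output row(s).
- t1 row (agent_id=3, bucket=UI): no match → dropped.
- t1 row (agent_id=4, bucket=TH): no match → dropped.
- t1 row (agent_id=7, bucket=CR): no match → dropped.
- t1 row (agent_id=2, bucket=QE): no match → dropped.
- t1 row (agent_id=2, bucket=CR): no match → dropped.
- t1 row (agent_id=4, bucket=TH): no match → dropped.
After projecting and ordering:
t1.agent_id | t2.addr_no
7 | 839

(7, 839)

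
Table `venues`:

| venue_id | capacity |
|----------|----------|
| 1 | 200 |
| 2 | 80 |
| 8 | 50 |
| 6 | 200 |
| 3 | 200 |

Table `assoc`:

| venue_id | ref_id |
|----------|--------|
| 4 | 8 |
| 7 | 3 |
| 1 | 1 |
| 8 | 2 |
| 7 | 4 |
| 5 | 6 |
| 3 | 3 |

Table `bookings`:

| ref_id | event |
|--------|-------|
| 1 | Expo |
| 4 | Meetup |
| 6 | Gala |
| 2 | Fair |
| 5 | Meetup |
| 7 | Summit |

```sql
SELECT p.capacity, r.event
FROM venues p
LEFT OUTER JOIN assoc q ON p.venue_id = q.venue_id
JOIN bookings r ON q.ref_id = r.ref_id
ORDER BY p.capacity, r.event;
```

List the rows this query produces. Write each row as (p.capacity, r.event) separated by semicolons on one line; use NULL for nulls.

(50, Fair); (200, Expo)

Joins associate left-to-right: venues LEFT JOIN assoc on venue_id gives 5 intermediate row(s).
Then INNER JOIN `bookings r` on ref_id: keep only rows whose q.ref_id appears in r.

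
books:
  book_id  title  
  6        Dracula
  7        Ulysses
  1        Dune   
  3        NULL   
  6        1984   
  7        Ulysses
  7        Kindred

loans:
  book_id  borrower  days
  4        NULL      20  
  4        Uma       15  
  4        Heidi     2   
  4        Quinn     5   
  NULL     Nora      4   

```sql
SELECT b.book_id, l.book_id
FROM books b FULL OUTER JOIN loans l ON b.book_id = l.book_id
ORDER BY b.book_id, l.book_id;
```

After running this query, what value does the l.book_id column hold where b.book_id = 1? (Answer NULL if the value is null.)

NULL

FULL OUTER JOIN keeps every row from both sides; unmatched rows get NULL for the other side's columns.
Matching on b.book_id = l.book_id. A NULL in a compared column never satisfies the condition.
Matched pairs: 0; unmatched b rows kept: 7; unmatched l rows kept: 5.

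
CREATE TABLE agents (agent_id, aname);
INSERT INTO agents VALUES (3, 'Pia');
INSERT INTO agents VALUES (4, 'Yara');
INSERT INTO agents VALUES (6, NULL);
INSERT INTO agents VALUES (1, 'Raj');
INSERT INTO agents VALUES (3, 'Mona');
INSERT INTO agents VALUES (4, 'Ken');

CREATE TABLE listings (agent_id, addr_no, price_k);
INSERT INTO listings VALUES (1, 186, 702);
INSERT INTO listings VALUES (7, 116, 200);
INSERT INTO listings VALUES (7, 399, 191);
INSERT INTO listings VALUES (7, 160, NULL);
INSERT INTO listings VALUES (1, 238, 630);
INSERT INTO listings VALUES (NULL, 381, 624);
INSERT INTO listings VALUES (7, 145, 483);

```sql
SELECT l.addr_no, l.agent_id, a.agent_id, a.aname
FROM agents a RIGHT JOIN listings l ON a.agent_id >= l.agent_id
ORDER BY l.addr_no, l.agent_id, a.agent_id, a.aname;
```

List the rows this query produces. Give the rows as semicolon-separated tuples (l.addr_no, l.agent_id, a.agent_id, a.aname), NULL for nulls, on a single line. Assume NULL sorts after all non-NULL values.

(116, 7, NULL, NULL); (145, 7, NULL, NULL); (160, 7, NULL, NULL); (186, 1, 1, Raj); (186, 1, 3, Mona); (186, 1, 3, Pia); (186, 1, 4, Ken); (186, 1, 4, Yara); (186, 1, 6, NULL); (238, 1, 1, Raj); (238, 1, 3, Mona); (238, 1, 3, Pia); (238, 1, 4, Ken); (238, 1, 4, Yara); (238, 1, 6, NULL); (381, NULL, NULL, NULL); (399, 7, NULL, NULL)

RIGHT JOIN keeps every row from `listings`; unmatched rows get NULL for `agents`'s columns.
Matching on a.agent_id >= l.agent_id. A NULL in a compared column never satisfies the condition.
Matched pairs: 12; unmatched l rows kept: 5.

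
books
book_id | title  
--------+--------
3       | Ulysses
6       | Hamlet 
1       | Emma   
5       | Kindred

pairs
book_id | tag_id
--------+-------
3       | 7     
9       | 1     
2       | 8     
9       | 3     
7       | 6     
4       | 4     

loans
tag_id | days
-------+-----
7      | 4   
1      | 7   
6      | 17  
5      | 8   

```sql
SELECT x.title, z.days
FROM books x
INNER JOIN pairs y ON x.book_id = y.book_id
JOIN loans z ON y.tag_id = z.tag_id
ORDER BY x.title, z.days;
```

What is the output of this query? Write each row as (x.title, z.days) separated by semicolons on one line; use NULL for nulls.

Joins associate left-to-right: books INNER JOIN pairs on book_id gives 1 intermediate row(s).
Then INNER JOIN `loans z` on tag_id: keep only rows whose y.tag_id appears in z.

(Ulysses, 4)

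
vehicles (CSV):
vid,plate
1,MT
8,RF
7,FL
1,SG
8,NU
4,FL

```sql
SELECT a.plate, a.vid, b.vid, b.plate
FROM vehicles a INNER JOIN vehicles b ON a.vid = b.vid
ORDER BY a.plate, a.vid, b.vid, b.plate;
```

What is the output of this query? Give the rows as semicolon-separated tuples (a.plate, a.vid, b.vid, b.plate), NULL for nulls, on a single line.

INNER JOIN keeps only pairs where the ON condition holds.
Matching on a.vid = b.vid.
Matched pairs: 10.

(FL, 4, 4, FL); (FL, 7, 7, FL); (MT, 1, 1, MT); (MT, 1, 1, SG); (NU, 8, 8, NU); (NU, 8, 8, RF); (RF, 8, 8, NU); (RF, 8, 8, RF); (SG, 1, 1, MT); (SG, 1, 1, SG)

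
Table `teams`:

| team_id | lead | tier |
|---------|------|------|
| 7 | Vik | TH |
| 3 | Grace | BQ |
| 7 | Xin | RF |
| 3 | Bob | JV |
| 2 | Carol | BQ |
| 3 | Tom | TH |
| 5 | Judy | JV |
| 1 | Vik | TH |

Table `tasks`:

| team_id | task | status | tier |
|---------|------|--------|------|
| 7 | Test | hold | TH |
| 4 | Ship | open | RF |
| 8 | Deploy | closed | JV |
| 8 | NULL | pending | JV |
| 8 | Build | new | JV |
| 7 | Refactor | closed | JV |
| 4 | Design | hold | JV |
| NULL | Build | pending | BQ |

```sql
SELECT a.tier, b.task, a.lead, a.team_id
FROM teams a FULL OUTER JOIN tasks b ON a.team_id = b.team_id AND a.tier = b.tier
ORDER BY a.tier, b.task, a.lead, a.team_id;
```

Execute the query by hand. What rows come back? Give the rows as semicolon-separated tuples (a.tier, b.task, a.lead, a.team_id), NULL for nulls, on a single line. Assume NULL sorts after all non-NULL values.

FULL OUTER JOIN keeps every row from both sides; unmatched rows get NULL for the other side's columns.
Matching on a.team_id = b.team_id AND a.tier = b.tier. A NULL in a compared column never satisfies the condition.
Matched pairs: 1; unmatched a rows kept: 7; unmatched b rows kept: 7.

(BQ, NULL, Carol, 2); (BQ, NULL, Grace, 3); (JV, NULL, Bob, 3); (JV, NULL, Judy, 5); (RF, NULL, Xin, 7); (TH, Test, Vik, 7); (TH, NULL, Tom, 3); (TH, NULL, Vik, 1); (NULL, Build, NULL, NULL); (NULL, Build, NULL, NULL); (NULL, Deploy, NULL, NULL); (NULL, Design, NULL, NULL); (NULL, Refactor, NULL, NULL); (NULL, Ship, NULL, NULL); (NULL, NULL, NULL, NULL)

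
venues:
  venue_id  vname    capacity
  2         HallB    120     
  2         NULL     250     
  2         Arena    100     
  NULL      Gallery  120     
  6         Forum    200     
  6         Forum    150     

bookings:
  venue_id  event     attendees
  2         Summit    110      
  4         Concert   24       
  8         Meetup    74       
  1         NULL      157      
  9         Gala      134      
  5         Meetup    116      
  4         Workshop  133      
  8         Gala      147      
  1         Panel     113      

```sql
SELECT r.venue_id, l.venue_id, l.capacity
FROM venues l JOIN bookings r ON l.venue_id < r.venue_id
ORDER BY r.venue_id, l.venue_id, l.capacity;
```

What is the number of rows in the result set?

24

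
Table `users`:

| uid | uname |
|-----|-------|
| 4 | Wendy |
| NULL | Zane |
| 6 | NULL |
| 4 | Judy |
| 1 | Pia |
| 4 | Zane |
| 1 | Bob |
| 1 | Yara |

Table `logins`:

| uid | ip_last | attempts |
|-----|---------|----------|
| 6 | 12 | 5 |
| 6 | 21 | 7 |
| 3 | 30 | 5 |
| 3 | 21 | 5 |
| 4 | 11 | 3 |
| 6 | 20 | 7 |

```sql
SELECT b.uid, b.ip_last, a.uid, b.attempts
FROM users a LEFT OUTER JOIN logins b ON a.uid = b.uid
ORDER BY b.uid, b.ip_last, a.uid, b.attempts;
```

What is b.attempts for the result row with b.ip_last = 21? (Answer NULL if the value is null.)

LEFT JOIN keeps every row from `users`; unmatched rows get NULL for `logins`'s columns.
Matching on a.uid = b.uid. A NULL in a compared column never satisfies the condition.
- a[0] uid=4 → 1 match(es) in b → 1 row(s).
- a[1] uid=NULL → no match; kept with NULLs on the b side.
- a[2] uid=6 → 3 match(es) in b → 3 row(s).
- a[3] uid=4 → 1 match(es) in b → 1 row(s).
- a[4] uid=1 → no match; kept with NULLs on the b side.
- a[5] uid=4 → 1 match(es) in b → 1 row(s).
- a[6] uid=1 → no match; kept with NULLs on the b side.
- a[7] uid=1 → no match; kept with NULLs on the b side.

7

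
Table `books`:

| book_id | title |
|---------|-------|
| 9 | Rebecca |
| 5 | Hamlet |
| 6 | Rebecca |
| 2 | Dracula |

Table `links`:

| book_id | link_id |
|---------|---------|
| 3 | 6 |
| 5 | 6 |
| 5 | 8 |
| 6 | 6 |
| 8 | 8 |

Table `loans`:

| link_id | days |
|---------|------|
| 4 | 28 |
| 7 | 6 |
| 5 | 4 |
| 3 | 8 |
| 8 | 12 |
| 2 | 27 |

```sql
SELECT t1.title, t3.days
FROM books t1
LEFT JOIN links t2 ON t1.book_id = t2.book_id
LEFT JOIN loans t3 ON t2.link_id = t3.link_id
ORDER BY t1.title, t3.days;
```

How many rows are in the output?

5

Joins associate left-to-right: books LEFT JOIN links on book_id gives 5 intermediate row(s).
Then LEFT JOIN `loans t3` on link_id: each of those 5 rows is kept; rows whose t2.link_id has no match in t3 get NULL for t3's columns.
Result: 5 row(s).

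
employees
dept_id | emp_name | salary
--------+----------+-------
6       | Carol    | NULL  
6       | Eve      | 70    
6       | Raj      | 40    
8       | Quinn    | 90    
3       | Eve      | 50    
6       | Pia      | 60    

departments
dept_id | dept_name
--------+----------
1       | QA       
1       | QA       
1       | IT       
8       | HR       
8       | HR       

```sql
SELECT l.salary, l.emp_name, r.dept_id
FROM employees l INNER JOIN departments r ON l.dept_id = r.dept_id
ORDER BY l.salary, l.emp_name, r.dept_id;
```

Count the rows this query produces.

2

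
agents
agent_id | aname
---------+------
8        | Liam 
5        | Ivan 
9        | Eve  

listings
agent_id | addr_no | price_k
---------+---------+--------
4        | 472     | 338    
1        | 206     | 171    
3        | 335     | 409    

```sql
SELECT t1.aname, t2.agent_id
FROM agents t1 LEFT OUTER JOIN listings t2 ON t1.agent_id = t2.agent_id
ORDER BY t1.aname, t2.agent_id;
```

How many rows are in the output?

3

LEFT JOIN keeps every row from `agents`; unmatched rows get NULL for `listings`'s columns.
Matching on t1.agent_id = t2.agent_id.
- t1 (agent_id=8) has no partner → padded with NULL.
- t1 (agent_id=5) has no partner → padded with NULL.
- t1 (agent_id=9) has no partner → padded with NULL.
Total: 0 matched + 3 padded = 3 rows.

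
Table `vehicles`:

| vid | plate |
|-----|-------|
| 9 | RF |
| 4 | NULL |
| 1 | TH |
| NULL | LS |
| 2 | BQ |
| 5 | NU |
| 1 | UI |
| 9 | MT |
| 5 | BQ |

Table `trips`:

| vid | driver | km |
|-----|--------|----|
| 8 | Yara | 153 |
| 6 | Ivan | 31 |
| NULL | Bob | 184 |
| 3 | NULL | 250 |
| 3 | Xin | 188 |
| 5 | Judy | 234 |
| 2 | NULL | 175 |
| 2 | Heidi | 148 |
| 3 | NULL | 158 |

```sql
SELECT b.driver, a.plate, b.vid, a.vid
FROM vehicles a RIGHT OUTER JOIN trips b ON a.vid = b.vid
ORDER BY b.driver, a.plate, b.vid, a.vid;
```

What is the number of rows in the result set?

RIGHT JOIN keeps every row from `trips`; unmatched rows get NULL for `vehicles`'s columns.
Matching on a.vid = b.vid. A NULL in a compared column never satisfies the condition.
- a (vid=9) has no partner in b.
- a (vid=4) has no partner in b.
- a (vid=1) has no partner in b.
- a (vid=NULL) has no partner in b.
- a (vid=2) pairs with 2 row(s) of b.
- a (vid=5) pairs with 1 row(s) of b.
- a (vid=1) has no partner in b.
- a (vid=9) has no partner in b.
- a (vid=5) pairs with 1 row(s) of b.
- 6 row(s) from b found no a partner → padded with NULL.
Total: 4 matched + 6 padded = 10 rows.

10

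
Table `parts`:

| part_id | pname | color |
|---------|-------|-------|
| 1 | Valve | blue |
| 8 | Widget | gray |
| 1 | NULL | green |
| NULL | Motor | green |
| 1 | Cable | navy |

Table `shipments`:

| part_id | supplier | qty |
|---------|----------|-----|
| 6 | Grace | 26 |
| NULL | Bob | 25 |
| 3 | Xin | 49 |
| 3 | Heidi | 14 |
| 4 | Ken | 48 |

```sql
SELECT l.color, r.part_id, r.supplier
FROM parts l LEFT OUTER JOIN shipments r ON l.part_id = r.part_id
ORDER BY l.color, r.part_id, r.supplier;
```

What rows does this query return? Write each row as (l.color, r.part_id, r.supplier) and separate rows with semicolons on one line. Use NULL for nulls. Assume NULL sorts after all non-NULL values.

LEFT JOIN keeps every row from `parts`; unmatched rows get NULL for `shipments`'s columns.
Matching on l.part_id = r.part_id. A NULL in a compared column never satisfies the condition.
Matched pairs: 0; unmatched l rows kept: 5.

(blue, NULL, NULL); (gray, NULL, NULL); (green, NULL, NULL); (green, NULL, NULL); (navy, NULL, NULL)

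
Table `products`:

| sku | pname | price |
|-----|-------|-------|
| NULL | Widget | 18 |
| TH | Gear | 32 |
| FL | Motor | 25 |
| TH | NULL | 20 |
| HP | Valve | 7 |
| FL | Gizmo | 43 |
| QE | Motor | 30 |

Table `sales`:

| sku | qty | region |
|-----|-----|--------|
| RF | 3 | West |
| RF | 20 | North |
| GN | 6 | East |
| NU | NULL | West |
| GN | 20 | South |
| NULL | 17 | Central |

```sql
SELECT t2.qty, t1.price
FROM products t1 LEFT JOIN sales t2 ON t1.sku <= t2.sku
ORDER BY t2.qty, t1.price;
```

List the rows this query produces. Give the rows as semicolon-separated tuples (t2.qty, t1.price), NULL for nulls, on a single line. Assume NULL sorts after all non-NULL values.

(3, 7); (3, 25); (3, 30); (3, 43); (6, 25); (6, 43); (20, 7); (20, 25); (20, 25); (20, 30); (20, 43); (20, 43); (NULL, 7); (NULL, 18); (NULL, 20); (NULL, 25); (NULL, 32); (NULL, 43)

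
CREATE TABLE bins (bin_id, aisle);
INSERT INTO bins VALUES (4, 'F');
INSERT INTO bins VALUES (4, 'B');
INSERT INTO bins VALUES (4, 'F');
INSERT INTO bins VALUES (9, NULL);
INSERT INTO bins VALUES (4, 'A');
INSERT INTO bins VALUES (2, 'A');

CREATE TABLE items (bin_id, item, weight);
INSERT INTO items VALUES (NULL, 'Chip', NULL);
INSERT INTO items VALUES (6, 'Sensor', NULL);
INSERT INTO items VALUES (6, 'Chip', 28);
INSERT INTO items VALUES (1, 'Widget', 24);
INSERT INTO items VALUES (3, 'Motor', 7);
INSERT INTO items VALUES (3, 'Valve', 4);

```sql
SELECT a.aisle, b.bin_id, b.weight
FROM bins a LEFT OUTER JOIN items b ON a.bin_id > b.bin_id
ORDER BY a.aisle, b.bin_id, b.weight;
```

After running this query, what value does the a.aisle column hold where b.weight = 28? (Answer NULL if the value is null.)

LEFT JOIN keeps every row from `bins`; unmatched rows get NULL for `items`'s columns.
Matching on a.bin_id > b.bin_id. A NULL in a compared column never satisfies the condition.
- a row (bin_id=4): matches 3 b row(s) → 3 output row(s).
- a row (bin_id=4): matches 3 b row(s) → 3 output row(s).
- a row (bin_id=4): matches 3 b row(s) → 3 output row(s).
- a row (bin_id=9): matches 5 b row(s) → 5 output row(s).
- a row (bin_id=4): matches 3 b row(s) → 3 output row(s).
- a row (bin_id=2): matches 1 b row(s) → 1 output row(s).

NULL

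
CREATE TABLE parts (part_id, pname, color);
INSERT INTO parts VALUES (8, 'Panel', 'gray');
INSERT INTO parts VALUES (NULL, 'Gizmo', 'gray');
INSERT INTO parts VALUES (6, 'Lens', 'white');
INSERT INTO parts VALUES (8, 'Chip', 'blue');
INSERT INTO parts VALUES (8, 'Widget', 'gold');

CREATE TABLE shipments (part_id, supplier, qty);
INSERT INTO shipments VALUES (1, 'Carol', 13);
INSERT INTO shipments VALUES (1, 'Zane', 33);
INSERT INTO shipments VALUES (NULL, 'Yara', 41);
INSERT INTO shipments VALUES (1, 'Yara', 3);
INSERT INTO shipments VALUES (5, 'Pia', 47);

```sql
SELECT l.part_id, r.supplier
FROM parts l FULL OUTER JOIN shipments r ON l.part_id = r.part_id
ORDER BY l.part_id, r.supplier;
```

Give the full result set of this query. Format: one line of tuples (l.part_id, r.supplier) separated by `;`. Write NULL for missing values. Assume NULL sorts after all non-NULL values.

FULL OUTER JOIN keeps every row from both sides; unmatched rows get NULL for the other side's columns.
Matching on l.part_id = r.part_id. A NULL in a compared column never satisfies the condition.
Matched pairs: 0; unmatched l rows kept: 5; unmatched r rows kept: 5.

(6, NULL); (8, NULL); (8, NULL); (8, NULL); (NULL, Carol); (NULL, Pia); (NULL, Yara); (NULL, Yara); (NULL, Zane); (NULL, NULL)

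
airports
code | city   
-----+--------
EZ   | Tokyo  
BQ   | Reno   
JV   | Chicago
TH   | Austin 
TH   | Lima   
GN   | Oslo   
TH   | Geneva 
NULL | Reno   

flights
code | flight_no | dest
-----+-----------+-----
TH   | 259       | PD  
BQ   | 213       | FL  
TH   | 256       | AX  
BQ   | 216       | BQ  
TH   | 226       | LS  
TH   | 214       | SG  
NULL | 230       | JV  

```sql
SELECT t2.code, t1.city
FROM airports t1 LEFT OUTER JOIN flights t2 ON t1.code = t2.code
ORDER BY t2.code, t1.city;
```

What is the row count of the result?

LEFT JOIN keeps every row from `airports`; unmatched rows get NULL for `flights`'s columns.
Matching on t1.code = t2.code. A NULL in a compared column never satisfies the condition.
- t1 row (code=EZ): no match → kept, t2 columns NULL.
- t1 row (code=BQ): matches 2 t2 row(s) → 2 output row(s).
- t1 row (code=JV): no match → kept, t2 columns NULL.
- t1 row (code=TH): matches 4 t2 row(s) → 4 output row(s).
- t1 row (code=TH): matches 4 t2 row(s) → 4 output row(s).
- t1 row (code=GN): no match → kept, t2 columns NULL.
- t1 row (code=TH): matches 4 t2 row(s) → 4 output row(s).
- t1 row (code=NULL): no match → kept, t2 columns NULL.
Total: 14 matched + 4 padded = 18 rows.

18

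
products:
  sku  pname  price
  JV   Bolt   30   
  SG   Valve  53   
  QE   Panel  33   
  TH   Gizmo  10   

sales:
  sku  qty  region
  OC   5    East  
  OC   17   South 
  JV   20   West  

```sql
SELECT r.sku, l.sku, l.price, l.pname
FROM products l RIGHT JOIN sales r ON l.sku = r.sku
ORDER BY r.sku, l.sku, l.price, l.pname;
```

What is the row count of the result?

RIGHT JOIN keeps every row from `sales`; unmatched rows get NULL for `products`'s columns.
Matching on l.sku = r.sku.
- l row (sku=JV): matches 1 r row(s) → 1 output row(s).
- l row (sku=SG): no match.
- l row (sku=QE): no match.
- l row (sku=TH): no match.
- 2 r row(s) had no l match → kept, l columns NULL.
Total: 1 matched + 2 padded = 3 rows.

3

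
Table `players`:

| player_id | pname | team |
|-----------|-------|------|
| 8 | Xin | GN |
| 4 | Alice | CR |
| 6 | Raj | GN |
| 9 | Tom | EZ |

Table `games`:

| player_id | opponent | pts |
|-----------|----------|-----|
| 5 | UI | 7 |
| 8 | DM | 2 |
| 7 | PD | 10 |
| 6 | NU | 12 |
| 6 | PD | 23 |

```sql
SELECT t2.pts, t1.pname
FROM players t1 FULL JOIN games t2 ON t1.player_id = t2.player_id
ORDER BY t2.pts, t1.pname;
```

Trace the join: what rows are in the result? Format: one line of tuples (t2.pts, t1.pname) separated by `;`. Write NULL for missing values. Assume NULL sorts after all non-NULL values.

FULL OUTER JOIN keeps every row from both sides; unmatched rows get NULL for the other side's columns.
Matching on t1.player_id = t2.player_id.
- t1 row (player_id=8): matches 1 t2 row(s) → 1 output row(s).
- t1 row (player_id=4): no match → kept, t2 columns NULL.
- t1 row (player_id=6): matches 2 t2 row(s) → 2 output row(s).
- t1 row (player_id=9): no match → kept, t2 columns NULL.
- plus 2 unmatched t2 row(s), each kept with NULL t1 columns.
After projecting and ordering:
t2.pts | t1.pname
2 | Xin
7 | NULL
10 | NULL
12 | Raj
23 | Raj
NULL | Alice
NULL | Tom

(2, Xin); (7, NULL); (10, NULL); (12, Raj); (23, Raj); (NULL, Alice); (NULL, Tom)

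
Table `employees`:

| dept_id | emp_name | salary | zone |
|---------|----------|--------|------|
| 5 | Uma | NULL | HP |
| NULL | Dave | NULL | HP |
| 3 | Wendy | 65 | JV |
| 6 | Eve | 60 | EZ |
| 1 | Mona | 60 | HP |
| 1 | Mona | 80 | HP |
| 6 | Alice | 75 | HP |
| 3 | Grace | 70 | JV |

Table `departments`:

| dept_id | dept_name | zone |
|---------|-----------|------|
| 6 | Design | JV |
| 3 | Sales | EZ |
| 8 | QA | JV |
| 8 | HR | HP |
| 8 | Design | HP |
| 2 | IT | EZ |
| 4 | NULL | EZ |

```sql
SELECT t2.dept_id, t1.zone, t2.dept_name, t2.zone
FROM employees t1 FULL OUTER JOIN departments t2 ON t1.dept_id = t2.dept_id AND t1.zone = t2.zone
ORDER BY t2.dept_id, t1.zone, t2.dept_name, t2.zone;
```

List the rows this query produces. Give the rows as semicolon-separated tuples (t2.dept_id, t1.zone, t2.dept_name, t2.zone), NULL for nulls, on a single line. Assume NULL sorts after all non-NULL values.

(2, NULL, IT, EZ); (3, NULL, Sales, EZ); (4, NULL, NULL, EZ); (6, NULL, Design, JV); (8, NULL, Design, HP); (8, NULL, HR, HP); (8, NULL, QA, JV); (NULL, EZ, NULL, NULL); (NULL, HP, NULL, NULL); (NULL, HP, NULL, NULL); (NULL, HP, NULL, NULL); (NULL, HP, NULL, NULL); (NULL, HP, NULL, NULL); (NULL, JV, NULL, NULL); (NULL, JV, NULL, NULL)

FULL OUTER JOIN keeps every row from both sides; unmatched rows get NULL for the other side's columns.
Matching on t1.dept_id = t2.dept_id AND t1.zone = t2.zone. A NULL in a compared column never satisfies the condition.
- dept_id=5, zone=HP: no t2 row matches, row kept with t2 columns NULL.
- dept_id=NULL, zone=HP: no t2 row matches, row kept with t2 columns NULL.
- dept_id=3, zone=JV: no t2 row matches, row kept with t2 columns NULL.
- dept_id=6, zone=EZ: no t2 row matches, row kept with t2 columns NULL.
- dept_id=1, zone=HP: no t2 row matches, row kept with t2 columns NULL.
- dept_id=1, zone=HP: no t2 row matches, row kept with t2 columns NULL.
- dept_id=6, zone=HP: no t2 row matches, row kept with t2 columns NULL.
- dept_id=3, zone=JV: no t2 row matches, row kept with t2 columns NULL.
- plus 7 unmatched t2 row(s), each kept with NULL t1 columns.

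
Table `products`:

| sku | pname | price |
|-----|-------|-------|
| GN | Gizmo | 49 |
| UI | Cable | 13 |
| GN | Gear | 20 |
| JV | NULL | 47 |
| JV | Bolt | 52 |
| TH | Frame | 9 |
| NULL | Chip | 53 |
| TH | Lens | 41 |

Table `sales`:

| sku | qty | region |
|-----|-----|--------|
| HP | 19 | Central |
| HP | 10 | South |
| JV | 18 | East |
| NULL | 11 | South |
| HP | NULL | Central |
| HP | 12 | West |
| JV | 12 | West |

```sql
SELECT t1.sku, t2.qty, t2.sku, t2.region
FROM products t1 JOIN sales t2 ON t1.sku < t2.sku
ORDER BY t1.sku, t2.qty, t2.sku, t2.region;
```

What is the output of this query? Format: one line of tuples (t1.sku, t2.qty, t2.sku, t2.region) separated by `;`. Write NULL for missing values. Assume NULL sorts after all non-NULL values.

(GN, 10, HP, South); (GN, 10, HP, South); (GN, 12, HP, West); (GN, 12, HP, West); (GN, 12, JV, West); (GN, 12, JV, West); (GN, 18, JV, East); (GN, 18, JV, East); (GN, 19, HP, Central); (GN, 19, HP, Central); (GN, NULL, HP, Central); (GN, NULL, HP, Central)

INNER JOIN keeps only pairs where the ON condition holds.
Matching on t1.sku < t2.sku. A NULL in a compared column never satisfies the condition.
Matched pairs: 12.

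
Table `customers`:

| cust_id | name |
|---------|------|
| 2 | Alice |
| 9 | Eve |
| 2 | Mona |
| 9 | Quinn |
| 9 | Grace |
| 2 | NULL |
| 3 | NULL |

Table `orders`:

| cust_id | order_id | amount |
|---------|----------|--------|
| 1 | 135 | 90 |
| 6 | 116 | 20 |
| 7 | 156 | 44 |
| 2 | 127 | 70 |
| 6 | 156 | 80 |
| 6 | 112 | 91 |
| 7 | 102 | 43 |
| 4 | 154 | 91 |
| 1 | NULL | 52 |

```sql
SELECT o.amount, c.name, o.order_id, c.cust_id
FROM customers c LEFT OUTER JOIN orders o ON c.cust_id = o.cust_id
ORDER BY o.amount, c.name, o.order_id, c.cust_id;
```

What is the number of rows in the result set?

7

LEFT JOIN keeps every row from `customers`; unmatched rows get NULL for `orders`'s columns.
Matching on c.cust_id = o.cust_id.
Matched pairs: 3; unmatched c rows kept: 4.
Total: 3 matched + 4 padded = 7 rows.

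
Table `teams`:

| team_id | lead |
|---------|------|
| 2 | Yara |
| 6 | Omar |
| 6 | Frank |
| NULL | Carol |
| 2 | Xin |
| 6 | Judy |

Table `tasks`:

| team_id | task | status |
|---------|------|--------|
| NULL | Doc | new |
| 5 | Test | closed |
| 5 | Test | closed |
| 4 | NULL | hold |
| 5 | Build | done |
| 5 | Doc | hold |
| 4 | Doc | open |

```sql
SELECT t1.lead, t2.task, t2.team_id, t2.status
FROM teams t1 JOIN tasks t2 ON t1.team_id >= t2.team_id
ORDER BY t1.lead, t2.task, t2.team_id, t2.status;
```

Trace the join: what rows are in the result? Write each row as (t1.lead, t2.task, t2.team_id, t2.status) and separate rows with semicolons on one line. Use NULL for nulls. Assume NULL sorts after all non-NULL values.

INNER JOIN keeps only pairs where the ON condition holds.
Matching on t1.team_id >= t2.team_id. A NULL in a compared column never satisfies the condition.
- t1 (team_id=2) has no partner → excluded.
- t1 (team_id=6) pairs with 6 row(s) of t2.
- t1 (team_id=6) pairs with 6 row(s) of t2.
- t1 (team_id=NULL) has no partner → excluded.
- t1 (team_id=2) has no partner → excluded.
- t1 (team_id=6) pairs with 6 row(s) of t2.

(Frank, Build, 5, done); (Frank, Doc, 4, open); (Frank, Doc, 5, hold); (Frank, Test, 5, closed); (Frank, Test, 5, closed); (Frank, NULL, 4, hold); (Judy, Build, 5, done); (Judy, Doc, 4, open); (Judy, Doc, 5, hold); (Judy, Test, 5, closed); (Judy, Test, 5, closed); (Judy, NULL, 4, hold); (Omar, Build, 5, done); (Omar, Doc, 4, open); (Omar, Doc, 5, hold); (Omar, Test, 5, closed); (Omar, Test, 5, closed); (Omar, NULL, 4, hold)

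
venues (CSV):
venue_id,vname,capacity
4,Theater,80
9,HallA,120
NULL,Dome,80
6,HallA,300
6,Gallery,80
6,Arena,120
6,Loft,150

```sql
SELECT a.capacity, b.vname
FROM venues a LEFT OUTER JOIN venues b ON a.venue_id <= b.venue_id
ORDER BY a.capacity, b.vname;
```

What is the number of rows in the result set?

LEFT JOIN keeps every row from `venues a`; unmatched rows get NULL for `venues b`'s columns.
Matching on a.venue_id <= b.venue_id. A NULL in a compared column never satisfies the condition.
- a row (venue_id=4): matches 6 b row(s) → 6 output row(s).
- a row (venue_id=9): matches 1 b row(s) → 1 output row(s).
- a row (venue_id=NULL): no match → kept, b columns NULL.
- a row (venue_id=6): matches 5 b row(s) → 5 output row(s).
- a row (venue_id=6): matches 5 b row(s) → 5 output row(s).
- a row (venue_id=6): matches 5 b row(s) → 5 output row(s).
- a row (venue_id=6): matches 5 b row(s) → 5 output row(s).
Total: 27 matched + 1 padded = 28 rows.

28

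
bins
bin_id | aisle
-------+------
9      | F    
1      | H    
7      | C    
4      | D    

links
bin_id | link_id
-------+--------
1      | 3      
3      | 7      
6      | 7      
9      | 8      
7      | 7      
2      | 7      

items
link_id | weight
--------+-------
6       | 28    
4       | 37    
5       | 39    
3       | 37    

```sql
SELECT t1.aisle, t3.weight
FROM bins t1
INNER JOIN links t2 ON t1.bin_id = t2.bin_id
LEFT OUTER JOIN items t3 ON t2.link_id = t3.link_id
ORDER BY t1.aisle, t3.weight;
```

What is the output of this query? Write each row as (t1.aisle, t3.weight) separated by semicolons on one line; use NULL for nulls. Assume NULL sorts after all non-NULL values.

Joins associate left-to-right: bins INNER JOIN links on bin_id gives 3 intermediate row(s).
Then LEFT JOIN `items t3` on link_id: each of those 3 rows is kept; rows whose t2.link_id has no match in t3 get NULL for t3's columns.

(C, NULL); (F, NULL); (H, 37)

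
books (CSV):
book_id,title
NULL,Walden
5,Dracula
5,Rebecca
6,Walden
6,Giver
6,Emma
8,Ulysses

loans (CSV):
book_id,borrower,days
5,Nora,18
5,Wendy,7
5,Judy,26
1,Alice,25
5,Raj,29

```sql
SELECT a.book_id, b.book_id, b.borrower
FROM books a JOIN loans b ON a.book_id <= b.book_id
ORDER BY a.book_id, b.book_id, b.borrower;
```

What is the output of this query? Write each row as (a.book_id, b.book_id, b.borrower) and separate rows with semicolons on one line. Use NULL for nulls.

(5, 5, Judy); (5, 5, Judy); (5, 5, Nora); (5, 5, Nora); (5, 5, Raj); (5, 5, Raj); (5, 5, Wendy); (5, 5, Wendy)

INNER JOIN keeps only pairs where the ON condition holds.
Matching on a.book_id <= b.book_id. A NULL in a compared column never satisfies the condition.
Matched pairs: 8.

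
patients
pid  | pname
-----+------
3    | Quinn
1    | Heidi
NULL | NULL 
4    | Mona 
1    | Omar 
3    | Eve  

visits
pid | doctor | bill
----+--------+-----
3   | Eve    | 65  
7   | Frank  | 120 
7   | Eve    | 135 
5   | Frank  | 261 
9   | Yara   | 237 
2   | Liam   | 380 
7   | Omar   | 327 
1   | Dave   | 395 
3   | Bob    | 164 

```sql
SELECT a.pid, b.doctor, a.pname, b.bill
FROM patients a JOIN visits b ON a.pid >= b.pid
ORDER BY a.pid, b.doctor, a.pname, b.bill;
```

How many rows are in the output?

INNER JOIN keeps only pairs where the ON condition holds.
Matching on a.pid >= b.pid. A NULL in a compared column never satisfies the condition.
- a[0] pid=3 → 4 match(es) in b → 4 row(s).
- a[1] pid=1 → 1 match(es) in b → 1 row(s).
- a[2] pid=NULL → no match; dropped.
- a[3] pid=4 → 4 match(es) in b → 4 row(s).
- a[4] pid=1 → 1 match(es) in b → 1 row(s).
- a[5] pid=3 → 4 match(es) in b → 4 row(s).
Total: 14 rows.

14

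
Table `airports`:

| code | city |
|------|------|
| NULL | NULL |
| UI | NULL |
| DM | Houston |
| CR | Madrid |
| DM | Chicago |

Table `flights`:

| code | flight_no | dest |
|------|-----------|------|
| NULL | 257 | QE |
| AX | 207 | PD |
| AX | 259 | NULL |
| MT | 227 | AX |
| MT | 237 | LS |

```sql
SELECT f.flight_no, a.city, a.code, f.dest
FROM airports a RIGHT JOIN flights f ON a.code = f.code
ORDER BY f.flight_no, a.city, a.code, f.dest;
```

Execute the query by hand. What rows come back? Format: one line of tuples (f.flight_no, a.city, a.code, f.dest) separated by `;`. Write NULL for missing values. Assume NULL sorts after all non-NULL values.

(207, NULL, NULL, PD); (227, NULL, NULL, AX); (237, NULL, NULL, LS); (257, NULL, NULL, QE); (259, NULL, NULL, NULL)

RIGHT JOIN keeps every row from `flights`; unmatched rows get NULL for `airports`'s columns.
Matching on a.code = f.code. A NULL in a compared column never satisfies the condition.
Matched pairs: 0; unmatched f rows kept: 5.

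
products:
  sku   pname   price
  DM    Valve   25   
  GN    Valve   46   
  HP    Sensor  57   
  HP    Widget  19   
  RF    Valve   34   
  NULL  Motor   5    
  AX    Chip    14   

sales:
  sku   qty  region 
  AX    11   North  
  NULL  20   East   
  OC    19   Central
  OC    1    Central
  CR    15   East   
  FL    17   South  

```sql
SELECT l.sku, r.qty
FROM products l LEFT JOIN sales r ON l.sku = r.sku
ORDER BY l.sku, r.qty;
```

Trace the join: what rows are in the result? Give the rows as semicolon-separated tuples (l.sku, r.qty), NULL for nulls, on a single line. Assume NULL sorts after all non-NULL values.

(AX, 11); (DM, NULL); (GN, NULL); (HP, NULL); (HP, NULL); (RF, NULL); (NULL, NULL)

LEFT JOIN keeps every row from `products`; unmatched rows get NULL for `sales`'s columns.
Matching on l.sku = r.sku. A NULL in a compared column never satisfies the condition.
- l (sku=DM) has no partner → padded with NULL.
- l (sku=GN) has no partner → padded with NULL.
- l (sku=HP) has no partner → padded with NULL.
- l (sku=HP) has no partner → padded with NULL.
- l (sku=RF) has no partner → padded with NULL.
- l (sku=NULL) has no partner → padded with NULL.
- l (sku=AX) pairs with 1 row(s) of r.
After projecting and ordering:
l.sku | r.qty
AX | 11
DM | NULL
GN | NULL
HP | NULL
HP | NULL
RF | NULL
NULL | NULL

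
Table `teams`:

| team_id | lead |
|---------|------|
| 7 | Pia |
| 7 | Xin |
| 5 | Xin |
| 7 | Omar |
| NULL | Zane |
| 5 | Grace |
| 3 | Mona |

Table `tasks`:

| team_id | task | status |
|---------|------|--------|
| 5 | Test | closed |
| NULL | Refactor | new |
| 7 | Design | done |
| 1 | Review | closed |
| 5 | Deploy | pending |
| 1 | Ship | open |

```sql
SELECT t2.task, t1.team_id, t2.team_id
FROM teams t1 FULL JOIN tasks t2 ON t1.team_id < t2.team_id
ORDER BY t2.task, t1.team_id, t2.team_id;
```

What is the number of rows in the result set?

FULL OUTER JOIN keeps every row from both sides; unmatched rows get NULL for the other side's columns.
Matching on t1.team_id < t2.team_id. A NULL in a compared column never satisfies the condition.
Matched pairs: 5; unmatched t1 rows kept: 4; unmatched t2 rows kept: 3.
Total: 5 matched + 7 padded = 12 rows.

12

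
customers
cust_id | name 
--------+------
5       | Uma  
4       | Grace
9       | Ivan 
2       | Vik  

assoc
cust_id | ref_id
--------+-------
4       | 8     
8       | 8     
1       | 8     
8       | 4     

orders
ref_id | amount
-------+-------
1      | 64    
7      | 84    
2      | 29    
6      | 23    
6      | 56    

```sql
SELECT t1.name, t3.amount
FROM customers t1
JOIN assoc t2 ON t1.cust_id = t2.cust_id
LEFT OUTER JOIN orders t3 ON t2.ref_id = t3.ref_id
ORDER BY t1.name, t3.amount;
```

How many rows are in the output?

1

Joins associate left-to-right: customers INNER JOIN assoc on cust_id gives 1 intermediate row(s).
Then LEFT JOIN `orders t3` on ref_id: each of those 1 rows is kept; rows whose t2.ref_id has no match in t3 get NULL for t3's columns.
Result: 1 row(s).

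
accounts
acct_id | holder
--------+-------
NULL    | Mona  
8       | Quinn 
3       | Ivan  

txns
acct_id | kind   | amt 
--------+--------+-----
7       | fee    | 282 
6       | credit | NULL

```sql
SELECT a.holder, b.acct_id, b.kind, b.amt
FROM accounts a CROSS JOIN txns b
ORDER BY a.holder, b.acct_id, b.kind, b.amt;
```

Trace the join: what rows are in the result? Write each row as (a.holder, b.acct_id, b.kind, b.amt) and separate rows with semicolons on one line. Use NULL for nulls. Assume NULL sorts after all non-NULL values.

(Ivan, 6, credit, NULL); (Ivan, 7, fee, 282); (Mona, 6, credit, NULL); (Mona, 7, fee, 282); (Quinn, 6, credit, NULL); (Quinn, 7, fee, 282)

CROSS JOIN pairs every row of `accounts` with every row of `txns`: 3 × 2 = 6 rows.
After projecting and ordering:
a.holder | b.acct_id | b.kind | b.amt
Ivan | 6 | credit | NULL
Ivan | 7 | fee | 282
Mona | 6 | credit | NULL
Mona | 7 | fee | 282
Quinn | 6 | credit | NULL
Quinn | 7 | fee | 282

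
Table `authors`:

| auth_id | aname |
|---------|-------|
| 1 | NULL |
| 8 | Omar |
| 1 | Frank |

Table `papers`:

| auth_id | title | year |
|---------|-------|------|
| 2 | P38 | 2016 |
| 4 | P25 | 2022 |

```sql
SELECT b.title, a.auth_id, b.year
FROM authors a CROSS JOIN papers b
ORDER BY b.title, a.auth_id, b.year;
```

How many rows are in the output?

CROSS JOIN pairs every row of `authors` with every row of `papers`: 3 × 2 = 6 rows.

6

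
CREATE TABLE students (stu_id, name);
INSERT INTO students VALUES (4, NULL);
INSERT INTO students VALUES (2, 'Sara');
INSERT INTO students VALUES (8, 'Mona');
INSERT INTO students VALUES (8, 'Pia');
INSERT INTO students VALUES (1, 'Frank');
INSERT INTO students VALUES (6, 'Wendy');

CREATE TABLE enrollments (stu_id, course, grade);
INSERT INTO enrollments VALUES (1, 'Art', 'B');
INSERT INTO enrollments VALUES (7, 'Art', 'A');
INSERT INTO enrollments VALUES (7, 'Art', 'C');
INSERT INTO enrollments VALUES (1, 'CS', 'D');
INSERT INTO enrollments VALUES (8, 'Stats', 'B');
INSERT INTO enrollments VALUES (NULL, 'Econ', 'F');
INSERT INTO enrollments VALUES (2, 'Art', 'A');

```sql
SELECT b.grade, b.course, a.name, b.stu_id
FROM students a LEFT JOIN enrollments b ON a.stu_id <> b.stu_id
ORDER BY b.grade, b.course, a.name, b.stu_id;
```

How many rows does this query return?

31

LEFT JOIN keeps every row from `students`; unmatched rows get NULL for `enrollments`'s columns.
Matching on a.stu_id <> b.stu_id. A NULL in a compared column never satisfies the condition.
Matched pairs: 31; unmatched a rows kept: 0.
Total: 31 rows.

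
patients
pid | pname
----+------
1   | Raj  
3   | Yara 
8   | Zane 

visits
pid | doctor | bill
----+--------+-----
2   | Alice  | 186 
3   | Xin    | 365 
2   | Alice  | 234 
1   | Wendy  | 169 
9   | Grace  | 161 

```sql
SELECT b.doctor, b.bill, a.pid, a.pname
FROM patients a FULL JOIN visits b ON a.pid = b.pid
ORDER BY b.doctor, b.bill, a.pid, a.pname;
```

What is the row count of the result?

FULL OUTER JOIN keeps every row from both sides; unmatched rows get NULL for the other side's columns.
Matching on a.pid = b.pid.
Matched pairs: 2; unmatched a rows kept: 1; unmatched b rows kept: 3.
Total: 2 matched + 4 padded = 6 rows.

6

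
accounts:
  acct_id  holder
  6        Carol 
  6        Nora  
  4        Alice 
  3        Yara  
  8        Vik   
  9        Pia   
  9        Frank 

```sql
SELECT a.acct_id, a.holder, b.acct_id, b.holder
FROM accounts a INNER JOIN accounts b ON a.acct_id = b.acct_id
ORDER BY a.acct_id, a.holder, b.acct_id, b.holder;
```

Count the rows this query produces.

INNER JOIN keeps only pairs where the ON condition holds.
Matching on a.acct_id = b.acct_id.
- acct_id=6: 2 matching b row(s), so 2 row(s) emitted.
- acct_id=6: 2 matching b row(s), so 2 row(s) emitted.
- acct_id=4: 1 matching b row(s), so 1 row(s) emitted.
- acct_id=3: 1 matching b row(s), so 1 row(s) emitted.
- acct_id=8: 1 matching b row(s), so 1 row(s) emitted.
- acct_id=9: 2 matching b row(s), so 2 row(s) emitted.
- acct_id=9: 2 matching b row(s), so 2 row(s) emitted.
Total: 11 rows.

11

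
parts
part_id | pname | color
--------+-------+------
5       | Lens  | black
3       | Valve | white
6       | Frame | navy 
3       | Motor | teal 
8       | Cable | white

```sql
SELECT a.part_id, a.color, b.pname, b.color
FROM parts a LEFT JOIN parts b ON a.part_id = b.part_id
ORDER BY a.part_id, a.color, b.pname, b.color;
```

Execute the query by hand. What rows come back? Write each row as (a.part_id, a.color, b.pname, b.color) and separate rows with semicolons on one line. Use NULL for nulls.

LEFT JOIN keeps every row from `parts a`; unmatched rows get NULL for `parts b`'s columns.
Matching on a.part_id = b.part_id.
- a row (part_id=5): matches 1 b row(s) → 1 output row(s).
- a row (part_id=3): matches 2 b row(s) → 2 output row(s).
- a row (part_id=6): matches 1 b row(s) → 1 output row(s).
- a row (part_id=3): matches 2 b row(s) → 2 output row(s).
- a row (part_id=8): matches 1 b row(s) → 1 output row(s).
After projecting and ordering:
a.part_id | a.color | b.pname | b.color
3 | teal | Motor | teal
3 | teal | Valve | white
3 | white | Motor | teal
3 | white | Valve | white
5 | black | Lens | black
6 | navy | Frame | navy
8 | white | Cable | white

(3, teal, Motor, teal); (3, teal, Valve, white); (3, white, Motor, teal); (3, white, Valve, white); (5, black, Lens, black); (6, navy, Frame, navy); (8, white, Cable, white)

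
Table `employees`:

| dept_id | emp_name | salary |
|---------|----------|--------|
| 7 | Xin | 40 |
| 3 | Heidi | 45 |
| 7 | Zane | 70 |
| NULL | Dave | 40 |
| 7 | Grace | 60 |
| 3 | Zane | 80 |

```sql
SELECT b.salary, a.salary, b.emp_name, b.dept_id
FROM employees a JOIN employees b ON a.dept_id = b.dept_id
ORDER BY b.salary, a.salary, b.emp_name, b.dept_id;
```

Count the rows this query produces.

13

INNER JOIN keeps only pairs where the ON condition holds.
Matching on a.dept_id = b.dept_id. A NULL in a compared column never satisfies the condition.
Matched pairs: 13.
Total: 13 rows.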